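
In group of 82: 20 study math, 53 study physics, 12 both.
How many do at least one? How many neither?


|A∪B| = 20+53-12 = 61
Neither = 82-61 = 21

At least one: 61; Neither: 21


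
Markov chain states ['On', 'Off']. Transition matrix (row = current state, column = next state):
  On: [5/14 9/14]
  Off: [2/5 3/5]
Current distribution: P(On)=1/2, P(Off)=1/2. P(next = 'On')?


P(next=On) = Σᵢ P(now=i)×P(i→On)
= 1/2×5/14 + 1/2×2/5
= 5/28 + 1/5 = 53/140

P = 53/140 ≈ 0.3786


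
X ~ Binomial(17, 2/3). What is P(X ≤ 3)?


P(X ≤ 3) = Σ P(X=i) for i=0..3
P(X=0) = 1/129140163
P(X=1) = 34/129140163
P(X=2) = 544/129140163
P(X=3) = 5440/129140163
Sum = 6019/129140163

P(X ≤ 3) = 6019/129140163 ≈ 0.00%


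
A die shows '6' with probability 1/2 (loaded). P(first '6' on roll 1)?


Geometric: P(X=1) = (1-p)^(k-1)×p = (1/2)^0×1/2 = 1/2

P(X=1) = 1/2 ≈ 50.00%


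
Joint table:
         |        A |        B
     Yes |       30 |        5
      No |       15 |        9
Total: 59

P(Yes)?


P(Yes) = (30+5)/59 = 35/59

P(Yes) = 35/59 ≈ 59.32%


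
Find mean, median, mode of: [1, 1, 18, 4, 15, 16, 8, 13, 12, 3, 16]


Sorted: [1, 1, 3, 4, 8, 12, 13, 15, 16, 16, 18]
Mean = 107/11
Median = 12
Freq: {1: 2, 18: 1, 4: 1, 15: 1, 16: 2, 8: 1, 13: 1, 12: 1, 3: 1}
Mode: [1, 16]

Mean=107/11, Median=12, Mode=[1, 16]


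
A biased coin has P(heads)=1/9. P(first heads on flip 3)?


Geometric: P(X=3) = (1-p)^(k-1)×p = (8/9)^2×1/9 = 64/729

P(X=3) = 64/729 ≈ 8.78%


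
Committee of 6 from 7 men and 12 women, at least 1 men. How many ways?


Count by #men:
  1M,5W: C(7,1)×C(12,5)=5544
  2M,4W: C(7,2)×C(12,4)=10395
  3M,3W: C(7,3)×C(12,3)=7700
  4M,2W: C(7,4)×C(12,2)=2310
  5M,1W: C(7,5)×C(12,1)=252
  6M,0W: C(7,6)×C(12,0)=7
Total = 26208

26208


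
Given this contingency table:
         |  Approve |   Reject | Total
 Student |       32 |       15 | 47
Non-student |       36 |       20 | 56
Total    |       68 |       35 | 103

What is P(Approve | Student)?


P(Approve | Student) = 32/(32+15) = 32/47

P(Approve|Student) = 32/47 ≈ 68.09%


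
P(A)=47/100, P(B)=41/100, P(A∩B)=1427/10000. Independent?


P(A)×P(B) = 1927/10000
P(A∩B) = 1427/10000
Not equal → NOT independent

No, not independent


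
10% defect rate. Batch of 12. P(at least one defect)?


P(all good) = (9/10)^12 = 282429536481/1000000000000
P(≥1 defect) = 717570463519/1000000000000

P = 717570463519/1000000000000 ≈ 71.76%


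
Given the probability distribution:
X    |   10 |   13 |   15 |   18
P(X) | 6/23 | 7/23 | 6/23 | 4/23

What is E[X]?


E[X] = Σ x·P(X=x)
= (10)×(6/23) + (13)×(7/23) + (15)×(6/23) + (18)×(4/23)
= 313/23

E[X] = 313/23


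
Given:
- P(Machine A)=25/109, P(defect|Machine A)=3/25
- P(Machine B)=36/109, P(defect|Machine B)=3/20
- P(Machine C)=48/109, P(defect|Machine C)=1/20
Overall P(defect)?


P(B) = Σ P(B|Aᵢ)×P(Aᵢ)
  3/25×25/109 = 3/109
  3/20×36/109 = 27/545
  1/20×48/109 = 12/545
Sum = 54/545

P(defect) = 54/545 ≈ 9.91%


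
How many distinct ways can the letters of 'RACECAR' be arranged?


Letters: 7, freq: {'R': 2, 'A': 2, 'C': 2, 'E': 1}
7!/(2!×2!×2!×1!) = 5040/8 = 630

630


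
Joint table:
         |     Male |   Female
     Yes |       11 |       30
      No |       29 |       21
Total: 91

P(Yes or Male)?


P(Yes∨Male) = P(Yes) + P(Male) - P(Yes∧Male)
= (41 + 40 - 11)/91 = 70/91 = 10/13

P = 10/13 ≈ 76.92%


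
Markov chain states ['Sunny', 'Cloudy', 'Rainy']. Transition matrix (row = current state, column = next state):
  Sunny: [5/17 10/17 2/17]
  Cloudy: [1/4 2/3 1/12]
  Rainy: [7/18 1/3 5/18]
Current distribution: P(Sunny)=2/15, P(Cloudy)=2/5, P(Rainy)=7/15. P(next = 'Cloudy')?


P(next=Cloudy) = Σᵢ P(now=i)×P(i→Cloudy)
= 2/15×10/17 + 2/5×2/3 + 7/15×1/3
= 4/51 + 4/15 + 7/45 = 383/765

P = 383/765 ≈ 0.5007


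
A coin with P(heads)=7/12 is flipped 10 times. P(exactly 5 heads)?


Binomial: P(X=5) = C(10,5)×p^5×(1-p)^5
= 252 × 16807/248832 × 3125/248832 = 367653125/1719926784

P(X=5) = 367653125/1719926784 ≈ 21.38%


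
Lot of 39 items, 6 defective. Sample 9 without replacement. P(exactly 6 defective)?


Hypergeometric: C(6,6)×C(33,3)/C(39,9)
= 1×5456/211915132 = 4/155363

P(X=6) = 4/155363 ≈ 0.00%


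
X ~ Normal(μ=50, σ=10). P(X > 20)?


z = (20-50)/10 = -3.0
P(X > 20) = 1 - P(Z ≤ -3.0) = 1 - 0.0013 = 0.9987

P(X > 20) ≈ 0.9987


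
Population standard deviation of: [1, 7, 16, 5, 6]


Mean = 35/5 = 7
  (1-7)²=36
  (7-7)²=0
  (16-7)²=81
  (5-7)²=4
  (6-7)²=1
Σ(x-μ)² = 122
σ² = 122/5

σ = √(122/5) ≈ 4.9396


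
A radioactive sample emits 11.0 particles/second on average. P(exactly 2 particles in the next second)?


Poisson(λ=11.0): P(X=2) = e^(-λ)×λ^k/k!
= e^(-11.0) × 11.0^2 / 2!
≈ 1.670170079e-05 × 121 / 2 ≈ 0.001010

P(X=2) ≈ 0.001010 ≈ 0.10%


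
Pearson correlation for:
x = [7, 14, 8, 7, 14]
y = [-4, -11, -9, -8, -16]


n=5, Σx=50, Σy=-48, Σxy=-534, Σx²=554, Σy²=538
r = (5×(-534) - 50×(-48))/√((5×554 - 50²)(5×538 - (-48)²))
= -270/√(270×386) = -270/√104220 ≈ -270/322.8312 ≈ -0.8364

r ≈ -0.8364


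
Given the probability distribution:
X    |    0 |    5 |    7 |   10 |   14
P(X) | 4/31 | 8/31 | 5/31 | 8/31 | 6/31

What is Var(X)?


E[X] = 239/31
E[X²] = 2421/31
Var(X) = E[X²] - (E[X])² = 2421/31 - 57121/961 = 17930/961

Var(X) = 17930/961 ≈ 18.6576


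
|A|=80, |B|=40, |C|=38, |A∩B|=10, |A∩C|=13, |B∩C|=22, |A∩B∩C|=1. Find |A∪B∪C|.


|A∪B∪C| = 80+40+38-10-13-22+1 = 114

|A∪B∪C| = 114


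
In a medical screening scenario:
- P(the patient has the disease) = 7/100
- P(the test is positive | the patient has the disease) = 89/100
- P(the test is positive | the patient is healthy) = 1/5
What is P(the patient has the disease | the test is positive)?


Using Bayes' theorem:
P(A|B) = P(B|A)·P(A) / P(B)

P(the test is positive) = 89/100 × 7/100 + 1/5 × 93/100
= 623/10000 + 93/500 = 2483/10000

P(the patient has the disease|the test is positive) = (623/10000) / (2483/10000) = 623/2483

P(the patient has the disease|the test is positive) = 623/2483 ≈ 25.09%


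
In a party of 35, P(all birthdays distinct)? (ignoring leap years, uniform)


P(all different) = Π(365-i)/365 for i=0..34
= (365/365)×(364/365)×...×(331/365)
= 0.185617

P ≈ 0.1856 ≈ 18.56%


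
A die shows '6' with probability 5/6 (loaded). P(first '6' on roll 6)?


Geometric: P(X=6) = (1-p)^(k-1)×p = (1/6)^5×5/6 = 5/46656

P(X=6) = 5/46656 ≈ 0.01%


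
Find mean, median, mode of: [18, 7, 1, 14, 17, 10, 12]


Sorted: [1, 7, 10, 12, 14, 17, 18]
Mean = 79/7
Median = 12
Freq: {18: 1, 7: 1, 1: 1, 14: 1, 17: 1, 10: 1, 12: 1}
Mode: No mode

Mean=79/7, Median=12, Mode=No mode


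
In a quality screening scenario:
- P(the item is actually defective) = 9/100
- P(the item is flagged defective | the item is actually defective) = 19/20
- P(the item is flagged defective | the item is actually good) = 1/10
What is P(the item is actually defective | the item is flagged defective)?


Using Bayes' theorem:
P(A|B) = P(B|A)·P(A) / P(B)

P(the item is flagged defective) = 19/20 × 9/100 + 1/10 × 91/100
= 171/2000 + 91/1000 = 353/2000

P(the item is actually defective|the item is flagged defective) = (171/2000) / (353/2000) = 171/353

P(the item is actually defective|the item is flagged defective) = 171/353 ≈ 48.44%


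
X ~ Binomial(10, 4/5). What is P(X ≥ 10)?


P(X ≥ 10) = Σ P(X=i) for i=10..10
P(X=10) = 1048576/9765625
Sum = 1048576/9765625

P(X ≥ 10) = 1048576/9765625 ≈ 10.74%


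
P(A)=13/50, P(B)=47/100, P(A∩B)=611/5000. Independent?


P(A)×P(B) = 611/5000
P(A∩B) = 611/5000
Equal ✓ → Independent

Yes, independent


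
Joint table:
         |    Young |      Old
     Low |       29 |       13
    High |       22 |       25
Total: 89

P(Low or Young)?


P(Low∨Young) = P(Low) + P(Young) - P(Low∧Young)
= (42 + 51 - 29)/89 = 64/89

P = 64/89 ≈ 71.91%


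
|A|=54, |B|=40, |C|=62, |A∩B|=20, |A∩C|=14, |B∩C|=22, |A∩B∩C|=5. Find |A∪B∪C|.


|A∪B∪C| = 54+40+62-20-14-22+5 = 105

|A∪B∪C| = 105


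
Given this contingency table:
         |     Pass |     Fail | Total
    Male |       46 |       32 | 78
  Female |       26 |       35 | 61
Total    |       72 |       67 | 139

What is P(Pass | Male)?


P(Pass | Male) = 46/(46+32) = 46/78 = 23/39

P(Pass|Male) = 23/39 ≈ 58.97%


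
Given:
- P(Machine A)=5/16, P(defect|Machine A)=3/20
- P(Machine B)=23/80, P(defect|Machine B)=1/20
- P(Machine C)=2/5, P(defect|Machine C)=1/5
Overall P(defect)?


P(B) = Σ P(B|Aᵢ)×P(Aᵢ)
  3/20×5/16 = 3/64
  1/20×23/80 = 23/1600
  1/5×2/5 = 2/25
Sum = 113/800

P(defect) = 113/800 ≈ 14.12%


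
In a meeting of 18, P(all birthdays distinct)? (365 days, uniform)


P(all different) = Π(365-i)/365 for i=0..17
= (365/365)×(364/365)×...×(348/365)
= 0.653089

P ≈ 0.6531 ≈ 65.31%


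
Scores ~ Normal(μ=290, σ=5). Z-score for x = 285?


z = (x - μ)/σ = (285 - 290)/5 = -1.0

z = -1.0


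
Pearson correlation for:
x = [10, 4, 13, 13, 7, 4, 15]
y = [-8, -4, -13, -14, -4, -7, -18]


n=7, Σx=66, Σy=-68, Σxy=-773, Σx²=744, Σy²=834
r = (7×(-773) - 66×(-68))/√((7×744 - 66²)(7×834 - (-68)²))
= -923/√(852×1214) = -923/√1034328 ≈ -923/1017.0192 ≈ -0.9076

r ≈ -0.9076


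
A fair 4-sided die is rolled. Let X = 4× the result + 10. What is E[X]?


E[die] = (1+4)/2 = 5/2
E[X] = 4×5/2 + 10 = 20

E[X] = 20


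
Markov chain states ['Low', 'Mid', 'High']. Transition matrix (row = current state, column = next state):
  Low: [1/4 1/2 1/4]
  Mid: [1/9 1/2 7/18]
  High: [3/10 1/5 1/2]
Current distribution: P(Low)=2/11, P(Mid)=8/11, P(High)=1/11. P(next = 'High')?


P(next=High) = Σᵢ P(now=i)×P(i→High)
= 2/11×1/4 + 8/11×7/18 + 1/11×1/2
= 1/22 + 28/99 + 1/22 = 37/99

P = 37/99 ≈ 0.3737


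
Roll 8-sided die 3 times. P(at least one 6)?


P(no 6)^3 = (7/8)^3 = 343/512
P(≥1) = 1 - 343/512 = 169/512

P = 169/512 ≈ 33.01%


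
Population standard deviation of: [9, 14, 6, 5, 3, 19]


Mean = 56/6 = 28/3
  (9-28/3)²=1/9
  (14-28/3)²=196/9
  (6-28/3)²=100/9
  (5-28/3)²=169/9
  (3-28/3)²=361/9
  (19-28/3)²=841/9
Σ(x-μ)² = 556/3
σ² = (556/3)/6 = 278/9

σ = √(278/9) ≈ 5.5578


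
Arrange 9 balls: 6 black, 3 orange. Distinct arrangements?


9!/(6!×3!) = 84

84


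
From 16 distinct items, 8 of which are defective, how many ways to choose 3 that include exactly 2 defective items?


Choose 2 of the 8 defective items and 1 of the other 8 items:
C(8,2)×C(8,1) = 28×8 = 224

224


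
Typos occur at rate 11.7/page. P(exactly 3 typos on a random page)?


Poisson(λ=11.7): P(X=3) = e^(-λ)×λ^k/k!
= e^(-11.7) × 11.7^3 / 3!
≈ 8.293819161e-06 × 1601.613 / 6 ≈ 0.002214

P(X=3) ≈ 0.002214 ≈ 0.22%


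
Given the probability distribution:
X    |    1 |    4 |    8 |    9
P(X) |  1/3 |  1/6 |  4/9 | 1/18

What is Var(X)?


E[X] = 91/18
E[X²] = 647/18
Var(X) = E[X²] - (E[X])² = 647/18 - 8281/324 = 3365/324

Var(X) = 3365/324 ≈ 10.3858


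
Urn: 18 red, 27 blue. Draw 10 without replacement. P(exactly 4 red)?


Hypergeometric: C(18,4)×C(27,6)/C(45,10)
= 3060×296010/3190187286 = 351900/1239389

P(X=4) = 351900/1239389 ≈ 28.39%


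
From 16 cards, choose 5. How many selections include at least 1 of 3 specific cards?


Complement: C(16,5) - C(13,5) = 4368 - 1287 = 3081

3081


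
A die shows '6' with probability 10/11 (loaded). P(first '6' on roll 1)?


Geometric: P(X=1) = (1-p)^(k-1)×p = (1/11)^0×10/11 = 10/11

P(X=1) = 10/11 ≈ 90.91%


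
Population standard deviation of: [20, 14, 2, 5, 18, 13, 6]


Mean = 78/7
  (20-78/7)²=3844/49
  (14-78/7)²=400/49
  (2-78/7)²=4096/49
  (5-78/7)²=1849/49
  (18-78/7)²=2304/49
  (13-78/7)²=169/49
  (6-78/7)²=1296/49
Σ(x-μ)² = 1994/7
σ² = (1994/7)/7 = 1994/49

σ = √(1994/49) ≈ 6.3792


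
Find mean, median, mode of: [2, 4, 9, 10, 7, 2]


Sorted: [2, 2, 4, 7, 9, 10]
Mean = 34/6 = 17/3
Median = 11/2
Freq: {2: 2, 4: 1, 9: 1, 10: 1, 7: 1}
Mode: [2]

Mean=17/3, Median=11/2, Mode=2


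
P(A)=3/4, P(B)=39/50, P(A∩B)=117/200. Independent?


P(A)×P(B) = 117/200
P(A∩B) = 117/200
Equal ✓ → Independent

Yes, independent


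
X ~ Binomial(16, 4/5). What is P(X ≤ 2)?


P(X ≤ 2) = Σ P(X=i) for i=0..2
P(X=0) = 1/152587890625
P(X=1) = 64/152587890625
P(X=2) = 384/30517578125
Sum = 397/30517578125

P(X ≤ 2) = 397/30517578125 ≈ 0.00%


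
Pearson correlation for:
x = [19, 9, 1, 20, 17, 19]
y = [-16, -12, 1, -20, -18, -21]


n=6, Σx=85, Σy=-86, Σxy=-1516, Σx²=1493, Σy²=1566
r = (6×(-1516) - 85×(-86))/√((6×1493 - 85²)(6×1566 - (-86)²))
= -1786/√(1733×2000) = -1786/√3466000 ≈ -1786/1861.7196 ≈ -0.9593

r ≈ -0.9593


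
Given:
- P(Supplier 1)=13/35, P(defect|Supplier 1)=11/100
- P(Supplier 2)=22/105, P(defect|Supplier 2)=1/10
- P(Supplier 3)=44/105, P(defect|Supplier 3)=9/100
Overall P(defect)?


P(B) = Σ P(B|Aᵢ)×P(Aᵢ)
  11/100×13/35 = 143/3500
  1/10×22/105 = 11/525
  9/100×44/105 = 33/875
Sum = 209/2100

P(defect) = 209/2100 ≈ 9.95%


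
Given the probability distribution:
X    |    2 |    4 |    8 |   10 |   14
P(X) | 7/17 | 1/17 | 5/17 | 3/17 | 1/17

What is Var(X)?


E[X] = 6
E[X²] = 860/17
Var(X) = E[X²] - (E[X])² = 860/17 - 36 = 248/17

Var(X) = 248/17 ≈ 14.5882


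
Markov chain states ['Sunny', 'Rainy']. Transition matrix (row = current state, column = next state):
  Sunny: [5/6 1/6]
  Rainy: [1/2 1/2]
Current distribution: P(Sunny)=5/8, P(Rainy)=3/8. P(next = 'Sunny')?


P(next=Sunny) = Σᵢ P(now=i)×P(i→Sunny)
= 5/8×5/6 + 3/8×1/2
= 25/48 + 3/16 = 17/24

P = 17/24 ≈ 0.7083


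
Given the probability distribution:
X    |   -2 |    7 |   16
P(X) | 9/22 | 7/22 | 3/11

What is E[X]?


E[X] = Σ x·P(X=x)
= (-2)×(9/22) + (7)×(7/22) + (16)×(3/11)
= 127/22

E[X] = 127/22


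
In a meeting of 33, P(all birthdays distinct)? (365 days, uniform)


P(all different) = Π(365-i)/365 for i=0..32
= (365/365)×(364/365)×...×(333/365)
= 0.225028

P ≈ 0.2250 ≈ 22.50%


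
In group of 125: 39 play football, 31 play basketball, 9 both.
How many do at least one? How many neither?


|A∪B| = 39+31-9 = 61
Neither = 125-61 = 64

At least one: 61; Neither: 64


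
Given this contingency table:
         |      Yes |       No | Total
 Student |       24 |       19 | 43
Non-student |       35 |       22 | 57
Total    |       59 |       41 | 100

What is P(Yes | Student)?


P(Yes | Student) = 24/(24+19) = 24/43

P(Yes|Student) = 24/43 ≈ 55.81%


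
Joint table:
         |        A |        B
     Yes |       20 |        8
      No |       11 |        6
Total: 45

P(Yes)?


P(Yes) = (20+8)/45 = 28/45

P(Yes) = 28/45 ≈ 62.22%


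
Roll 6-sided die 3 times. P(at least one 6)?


P(no 6)^3 = (5/6)^3 = 125/216
P(≥1) = 1 - 125/216 = 91/216

P = 91/216 ≈ 42.13%


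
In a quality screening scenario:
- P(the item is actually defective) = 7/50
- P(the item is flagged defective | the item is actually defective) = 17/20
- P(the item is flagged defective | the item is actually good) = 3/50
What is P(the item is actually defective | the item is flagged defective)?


Using Bayes' theorem:
P(A|B) = P(B|A)·P(A) / P(B)

P(the item is flagged defective) = 17/20 × 7/50 + 3/50 × 43/50
= 119/1000 + 129/2500 = 853/5000

P(the item is actually defective|the item is flagged defective) = (119/1000) / (853/5000) = 595/853

P(the item is actually defective|the item is flagged defective) = 595/853 ≈ 69.75%


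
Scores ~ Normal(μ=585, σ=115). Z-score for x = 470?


z = (x - μ)/σ = (470 - 585)/115 = -1.0

z = -1.0


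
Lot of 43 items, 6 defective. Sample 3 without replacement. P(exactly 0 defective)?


Hypergeometric: C(6,0)×C(37,3)/C(43,3)
= 1×7770/12341 = 1110/1763

P(X=0) = 1110/1763 ≈ 62.96%


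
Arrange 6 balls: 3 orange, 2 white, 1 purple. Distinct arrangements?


6!/(3!×2!×1!) = 60

60


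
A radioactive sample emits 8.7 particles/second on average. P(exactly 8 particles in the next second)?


Poisson(λ=8.7): P(X=8) = e^(-λ)×λ^k/k!
= e^(-8.7) × 8.7^8 / 8!
≈ 0.000166585811 × 32821167.1544 / 40320 ≈ 0.135604

P(X=8) ≈ 0.135604 ≈ 13.56%


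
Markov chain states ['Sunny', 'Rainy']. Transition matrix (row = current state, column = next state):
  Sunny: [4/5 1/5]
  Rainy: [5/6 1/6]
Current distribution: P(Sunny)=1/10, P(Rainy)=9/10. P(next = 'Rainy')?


P(next=Rainy) = Σᵢ P(now=i)×P(i→Rainy)
= 1/10×1/5 + 9/10×1/6
= 1/50 + 3/20 = 17/100

P = 17/100 ≈ 0.1700


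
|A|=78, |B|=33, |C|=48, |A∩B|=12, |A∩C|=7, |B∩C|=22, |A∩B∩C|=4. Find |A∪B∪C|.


|A∪B∪C| = 78+33+48-12-7-22+4 = 122

|A∪B∪C| = 122


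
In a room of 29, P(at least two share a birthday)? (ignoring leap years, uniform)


P(all different) = Π(365-i)/365 for i=0..28
= 0.319031
P(match) = 1 - 0.319031 = 0.680969

P ≈ 0.6810 ≈ 68.10%


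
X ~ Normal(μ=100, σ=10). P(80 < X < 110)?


z₁=(80-100)/10=-2.0, z₂=(110-100)/10=1.0
P = Φ(1.0) - Φ(-2.0) = 0.841345 - 0.022750 = 0.818595 ≈ 0.8186

P(80 < X < 110) ≈ 0.8186


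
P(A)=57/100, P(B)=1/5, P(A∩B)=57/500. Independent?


P(A)×P(B) = 57/500
P(A∩B) = 57/500
Equal ✓ → Independent

Yes, independent


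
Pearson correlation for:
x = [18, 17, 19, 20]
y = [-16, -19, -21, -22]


n=4, Σx=74, Σy=-78, Σxy=-1450, Σx²=1374, Σy²=1542
r = (4×(-1450) - 74×(-78))/√((4×1374 - 74²)(4×1542 - (-78)²))
= -28/√(20×84) = -28/√1680 ≈ -28/40.9878 ≈ -0.6831

r ≈ -0.6831


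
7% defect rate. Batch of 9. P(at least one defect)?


P(all good) = (93/100)^9 = 520411082988487293/1000000000000000000
P(≥1 defect) = 479588917011512707/1000000000000000000

P = 479588917011512707/1000000000000000000 ≈ 47.96%


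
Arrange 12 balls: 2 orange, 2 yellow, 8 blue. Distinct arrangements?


12!/(2!×2!×8!) = 2970

2970


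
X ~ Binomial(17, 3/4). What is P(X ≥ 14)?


P(X ≥ 14) = Σ P(X=i) for i=14..17
P(X=14) = 406552365/2147483648
P(X=15) = 243931419/2147483648
P(X=16) = 731794257/17179869184
P(X=17) = 129140163/17179869184
Sum = 1516201173/4294967296

P(X ≥ 14) = 1516201173/4294967296 ≈ 35.30%


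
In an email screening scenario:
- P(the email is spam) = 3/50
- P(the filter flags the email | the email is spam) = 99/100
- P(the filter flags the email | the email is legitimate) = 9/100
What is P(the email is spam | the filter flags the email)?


Using Bayes' theorem:
P(A|B) = P(B|A)·P(A) / P(B)

P(the filter flags the email) = 99/100 × 3/50 + 9/100 × 47/50
= 297/5000 + 423/5000 = 18/125

P(the email is spam|the filter flags the email) = (297/5000) / (18/125) = 33/80

P(the email is spam|the filter flags the email) = 33/80 ≈ 41.25%


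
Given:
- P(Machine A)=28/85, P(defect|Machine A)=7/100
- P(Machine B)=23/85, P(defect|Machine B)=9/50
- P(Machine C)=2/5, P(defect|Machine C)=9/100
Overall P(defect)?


P(B) = Σ P(B|Aᵢ)×P(Aᵢ)
  7/100×28/85 = 49/2125
  9/50×23/85 = 207/4250
  9/100×2/5 = 9/250
Sum = 229/2125

P(defect) = 229/2125 ≈ 10.78%


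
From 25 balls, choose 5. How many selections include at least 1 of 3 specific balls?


Complement: C(25,5) - C(22,5) = 53130 - 26334 = 26796

26796


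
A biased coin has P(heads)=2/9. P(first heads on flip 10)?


Geometric: P(X=10) = (1-p)^(k-1)×p = (7/9)^9×2/9 = 80707214/3486784401

P(X=10) = 80707214/3486784401 ≈ 2.31%


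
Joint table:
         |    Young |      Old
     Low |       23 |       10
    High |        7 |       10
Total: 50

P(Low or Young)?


P(Low∨Young) = P(Low) + P(Young) - P(Low∧Young)
= (33 + 30 - 23)/50 = 40/50 = 4/5

P = 4/5 ≈ 80.00%


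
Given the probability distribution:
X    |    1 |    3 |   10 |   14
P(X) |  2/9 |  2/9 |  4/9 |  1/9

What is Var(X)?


E[X] = 62/9
E[X²] = 616/9
Var(X) = E[X²] - (E[X])² = 616/9 - 3844/81 = 1700/81

Var(X) = 1700/81 ≈ 20.9877


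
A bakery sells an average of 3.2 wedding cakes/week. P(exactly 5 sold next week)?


Poisson(λ=3.2): P(X=5) = e^(-λ)×λ^k/k!
= e^(-3.2) × 3.2^5 / 5!
≈ 0.04076220398 × 335.54432 / 120 ≈ 0.113979

P(X=5) ≈ 0.113979 ≈ 11.40%


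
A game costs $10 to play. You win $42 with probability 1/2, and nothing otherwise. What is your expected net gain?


E[gain] = (42-10)×1/2 + (-10)×1/2
= 16 - 5 = 11

Expected net gain = $11 ≈ $11.00


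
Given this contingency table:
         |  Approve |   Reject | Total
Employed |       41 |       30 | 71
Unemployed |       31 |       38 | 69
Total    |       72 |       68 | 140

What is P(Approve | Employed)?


P(Approve | Employed) = 41/(41+30) = 41/71

P(Approve|Employed) = 41/71 ≈ 57.75%


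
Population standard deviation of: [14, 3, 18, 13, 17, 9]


Mean = 74/6 = 37/3
  (14-37/3)²=25/9
  (3-37/3)²=784/9
  (18-37/3)²=289/9
  (13-37/3)²=4/9
  (17-37/3)²=196/9
  (9-37/3)²=100/9
Σ(x-μ)² = 466/3
σ² = (466/3)/6 = 233/9

σ = √(233/9) ≈ 5.0881


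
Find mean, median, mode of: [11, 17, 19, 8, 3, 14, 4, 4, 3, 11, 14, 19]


Sorted: [3, 3, 4, 4, 8, 11, 11, 14, 14, 17, 19, 19]
Mean = 127/12
Median = 11
Freq: {11: 2, 17: 1, 19: 2, 8: 1, 3: 2, 14: 2, 4: 2}
Mode: [3, 4, 11, 14, 19]

Mean=127/12, Median=11, Mode=[3, 4, 11, 14, 19]


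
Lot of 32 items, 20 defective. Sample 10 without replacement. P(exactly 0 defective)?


Hypergeometric: C(20,0)×C(12,10)/C(32,10)
= 1×66/64512240 = 11/10752040

P(X=0) = 11/10752040 ≈ 0.00%


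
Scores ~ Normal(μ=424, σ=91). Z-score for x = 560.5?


z = (x - μ)/σ = (560.5 - 424)/91 = 1.5

z = 1.5


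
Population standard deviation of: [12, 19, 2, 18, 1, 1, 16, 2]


Mean = 71/8
  (12-71/8)²=625/64
  (19-71/8)²=6561/64
  (2-71/8)²=3025/64
  (18-71/8)²=5329/64
  (1-71/8)²=3969/64
  (1-71/8)²=3969/64
  (16-71/8)²=3249/64
  (2-71/8)²=3025/64
Σ(x-μ)² = 3719/8
σ² = (3719/8)/8 = 3719/64

σ = √(3719/64) ≈ 7.6230


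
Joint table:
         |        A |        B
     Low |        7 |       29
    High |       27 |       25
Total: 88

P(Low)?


P(Low) = (7+29)/88 = 36/88 = 9/22

P(Low) = 9/22 ≈ 40.91%


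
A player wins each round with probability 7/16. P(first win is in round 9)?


Geometric: P(X=9) = (1-p)^(k-1)×p = (9/16)^8×7/16 = 301327047/68719476736

P(X=9) = 301327047/68719476736 ≈ 0.44%


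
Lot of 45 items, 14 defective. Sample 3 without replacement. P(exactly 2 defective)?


Hypergeometric: C(14,2)×C(31,1)/C(45,3)
= 91×31/14190 = 2821/14190

P(X=2) = 2821/14190 ≈ 19.88%


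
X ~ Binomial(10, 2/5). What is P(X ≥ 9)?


P(X ≥ 9) = Σ P(X=i) for i=9..10
P(X=9) = 3072/1953125
P(X=10) = 1024/9765625
Sum = 16384/9765625

P(X ≥ 9) = 16384/9765625 ≈ 0.17%


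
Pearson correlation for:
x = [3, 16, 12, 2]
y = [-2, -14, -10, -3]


n=4, Σx=33, Σy=-29, Σxy=-356, Σx²=413, Σy²=309
r = (4×(-356) - 33×(-29))/√((4×413 - 33²)(4×309 - (-29)²))
= -467/√(563×395) = -467/√222385 ≈ -467/471.5771 ≈ -0.9903

r ≈ -0.9903


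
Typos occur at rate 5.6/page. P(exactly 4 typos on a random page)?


Poisson(λ=5.6): P(X=4) = e^(-λ)×λ^k/k!
= e^(-5.6) × 5.6^4 / 4!
≈ 0.003697863716 × 983.4496 / 24 ≈ 0.151528

P(X=4) ≈ 0.151528 ≈ 15.15%


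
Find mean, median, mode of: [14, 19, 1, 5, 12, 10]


Sorted: [1, 5, 10, 12, 14, 19]
Mean = 61/6
Median = 11
Freq: {14: 1, 19: 1, 1: 1, 5: 1, 12: 1, 10: 1}
Mode: No mode

Mean=61/6, Median=11, Mode=No mode


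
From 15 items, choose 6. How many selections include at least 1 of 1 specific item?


Complement: C(15,6) - C(14,6) = 5005 - 3003 = 2002

2002


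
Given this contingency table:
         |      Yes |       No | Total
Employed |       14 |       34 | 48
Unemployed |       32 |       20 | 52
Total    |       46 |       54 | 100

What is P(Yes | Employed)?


P(Yes | Employed) = 14/(14+34) = 14/48 = 7/24

P(Yes|Employed) = 7/24 ≈ 29.17%


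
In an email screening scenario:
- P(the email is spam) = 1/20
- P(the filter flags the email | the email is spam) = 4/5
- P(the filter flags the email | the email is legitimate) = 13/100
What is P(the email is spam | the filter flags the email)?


Using Bayes' theorem:
P(A|B) = P(B|A)·P(A) / P(B)

P(the filter flags the email) = 4/5 × 1/20 + 13/100 × 19/20
= 1/25 + 247/2000 = 327/2000

P(the email is spam|the filter flags the email) = (1/25) / (327/2000) = 80/327

P(the email is spam|the filter flags the email) = 80/327 ≈ 24.46%


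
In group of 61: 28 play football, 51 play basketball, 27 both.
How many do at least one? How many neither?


|A∪B| = 28+51-27 = 52
Neither = 61-52 = 9

At least one: 52; Neither: 9


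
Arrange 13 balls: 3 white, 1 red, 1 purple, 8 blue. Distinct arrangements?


13!/(3!×1!×1!×8!) = 25740

25740


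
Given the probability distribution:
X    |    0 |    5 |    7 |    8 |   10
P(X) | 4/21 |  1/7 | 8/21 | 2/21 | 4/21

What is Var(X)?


E[X] = 127/21
E[X²] = 995/21
Var(X) = E[X²] - (E[X])² = 995/21 - 16129/441 = 4766/441

Var(X) = 4766/441 ≈ 10.8073


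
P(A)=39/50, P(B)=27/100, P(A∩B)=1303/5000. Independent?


P(A)×P(B) = 1053/5000
P(A∩B) = 1303/5000
Not equal → NOT independent

No, not independent


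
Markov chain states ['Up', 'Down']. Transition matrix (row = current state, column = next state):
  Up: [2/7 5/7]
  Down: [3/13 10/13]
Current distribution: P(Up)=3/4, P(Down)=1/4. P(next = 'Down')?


P(next=Down) = Σᵢ P(now=i)×P(i→Down)
= 3/4×5/7 + 1/4×10/13
= 15/28 + 5/26 = 265/364

P = 265/364 ≈ 0.7280


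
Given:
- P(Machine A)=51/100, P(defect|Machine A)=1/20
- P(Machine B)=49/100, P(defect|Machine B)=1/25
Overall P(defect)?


P(B) = Σ P(B|Aᵢ)×P(Aᵢ)
  1/20×51/100 = 51/2000
  1/25×49/100 = 49/2500
Sum = 451/10000

P(defect) = 451/10000 ≈ 4.51%


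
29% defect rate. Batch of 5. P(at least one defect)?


P(all good) = (71/100)^5 = 1804229351/10000000000
P(≥1 defect) = 8195770649/10000000000

P = 8195770649/10000000000 ≈ 81.96%


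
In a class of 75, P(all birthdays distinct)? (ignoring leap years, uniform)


P(all different) = Π(365-i)/365 for i=0..74
= (365/365)×(364/365)×...×(291/365)
= 0.000280

P ≈ 0.0003 ≈ 0.03%


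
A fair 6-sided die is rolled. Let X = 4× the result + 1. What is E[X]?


E[die] = (1+6)/2 = 7/2
E[X] = 4×7/2 + 1 = 15

E[X] = 15


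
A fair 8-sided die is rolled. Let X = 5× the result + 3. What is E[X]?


E[die] = (1+8)/2 = 9/2
E[X] = 5×9/2 + 3 = 51/2

E[X] = 51/2


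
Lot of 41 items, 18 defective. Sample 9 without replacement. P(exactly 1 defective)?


Hypergeometric: C(18,1)×C(23,8)/C(41,9)
= 18×490314/350343565 = 2484/98605

P(X=1) = 2484/98605 ≈ 2.52%


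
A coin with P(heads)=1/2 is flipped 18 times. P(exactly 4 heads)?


Binomial: P(X=4) = C(18,4)×p^4×(1-p)^14
= 3060 × 1/16 × 1/16384 = 765/65536

P(X=4) = 765/65536 ≈ 1.17%


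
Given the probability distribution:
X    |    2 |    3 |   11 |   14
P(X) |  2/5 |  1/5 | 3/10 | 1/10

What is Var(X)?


E[X] = 61/10
E[X²] = 593/10
Var(X) = E[X²] - (E[X])² = 593/10 - 3721/100 = 2209/100

Var(X) = 2209/100 ≈ 22.0900


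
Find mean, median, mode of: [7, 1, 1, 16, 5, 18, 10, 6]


Sorted: [1, 1, 5, 6, 7, 10, 16, 18]
Mean = 64/8 = 8
Median = 13/2
Freq: {7: 1, 1: 2, 16: 1, 5: 1, 18: 1, 10: 1, 6: 1}
Mode: [1]

Mean=8, Median=13/2, Mode=1


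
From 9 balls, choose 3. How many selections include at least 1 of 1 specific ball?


Complement: C(9,3) - C(8,3) = 84 - 56 = 28

28


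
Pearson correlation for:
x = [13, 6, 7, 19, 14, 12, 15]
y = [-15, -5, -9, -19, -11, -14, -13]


n=7, Σx=86, Σy=-86, Σxy=-1166, Σx²=1180, Σy²=1178
r = (7×(-1166) - 86×(-86))/√((7×1180 - 86²)(7×1178 - (-86)²))
= -766/√(864×850) = -766/√734400 ≈ -766/856.9714 ≈ -0.8938

r ≈ -0.8938


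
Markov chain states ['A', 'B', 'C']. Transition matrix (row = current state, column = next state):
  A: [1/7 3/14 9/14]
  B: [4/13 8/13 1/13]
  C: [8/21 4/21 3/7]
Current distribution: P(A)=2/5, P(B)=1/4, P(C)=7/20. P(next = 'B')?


P(next=B) = Σᵢ P(now=i)×P(i→B)
= 2/5×3/14 + 1/4×8/13 + 7/20×4/21
= 3/35 + 2/13 + 1/15 = 418/1365

P = 418/1365 ≈ 0.3062


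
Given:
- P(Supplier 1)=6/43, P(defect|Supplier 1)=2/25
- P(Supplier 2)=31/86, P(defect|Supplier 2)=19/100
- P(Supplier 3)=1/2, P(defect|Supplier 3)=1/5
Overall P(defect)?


P(B) = Σ P(B|Aᵢ)×P(Aᵢ)
  2/25×6/43 = 12/1075
  19/100×31/86 = 589/8600
  1/5×1/2 = 1/10
Sum = 309/1720

P(defect) = 309/1720 ≈ 17.97%


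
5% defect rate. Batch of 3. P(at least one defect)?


P(all good) = (19/20)^3 = 6859/8000
P(≥1 defect) = 1141/8000

P = 1141/8000 ≈ 14.26%


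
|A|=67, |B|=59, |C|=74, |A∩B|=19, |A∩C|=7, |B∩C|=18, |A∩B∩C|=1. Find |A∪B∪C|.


|A∪B∪C| = 67+59+74-19-7-18+1 = 157

|A∪B∪C| = 157


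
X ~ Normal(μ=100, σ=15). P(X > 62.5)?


z = (62.5-100)/15 = -2.5
P(X > 62.5) = 1 - P(Z ≤ -2.5) = 1 - 0.0062 = 0.9938

P(X > 62.5) ≈ 0.9938


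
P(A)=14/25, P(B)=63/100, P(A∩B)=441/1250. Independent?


P(A)×P(B) = 441/1250
P(A∩B) = 441/1250
Equal ✓ → Independent

Yes, independent


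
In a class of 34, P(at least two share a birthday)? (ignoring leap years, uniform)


P(all different) = Π(365-i)/365 for i=0..33
= 0.204683
P(match) = 1 - 0.204683 = 0.795317

P ≈ 0.7953 ≈ 79.53%


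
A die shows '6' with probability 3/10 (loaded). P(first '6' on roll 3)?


Geometric: P(X=3) = (1-p)^(k-1)×p = (7/10)^2×3/10 = 147/1000

P(X=3) = 147/1000 ≈ 14.70%


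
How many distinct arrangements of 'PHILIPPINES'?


Letters: 11, freq: {'P': 3, 'H': 1, 'I': 3, 'L': 1, 'N': 1, 'E': 1, 'S': 1}
11!/(3!×1!×3!×1!×1!×1!×1!) = 39916800/36 = 1108800

1108800


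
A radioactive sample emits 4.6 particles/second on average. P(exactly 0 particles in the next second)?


Poisson(λ=4.6): P(X=0) = e^(-λ)×λ^k/k!
= e^(-4.6) × 4.6^0 / 0!
≈ 0.01005183574 × 1 / 1 ≈ 0.010052

P(X=0) ≈ 0.010052 ≈ 1.01%


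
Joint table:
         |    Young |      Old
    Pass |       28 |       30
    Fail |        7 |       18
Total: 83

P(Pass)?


P(Pass) = (28+30)/83 = 58/83

P(Pass) = 58/83 ≈ 69.88%


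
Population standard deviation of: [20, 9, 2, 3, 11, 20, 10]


Mean = 75/7
  (20-75/7)²=4225/49
  (9-75/7)²=144/49
  (2-75/7)²=3721/49
  (3-75/7)²=2916/49
  (11-75/7)²=4/49
  (20-75/7)²=4225/49
  (10-75/7)²=25/49
Σ(x-μ)² = 2180/7
σ² = (2180/7)/7 = 2180/49

σ = √(2180/49) ≈ 6.6701


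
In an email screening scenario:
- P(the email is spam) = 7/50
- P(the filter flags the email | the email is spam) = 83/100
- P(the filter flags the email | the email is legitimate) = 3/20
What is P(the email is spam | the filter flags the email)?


Using Bayes' theorem:
P(A|B) = P(B|A)·P(A) / P(B)

P(the filter flags the email) = 83/100 × 7/50 + 3/20 × 43/50
= 581/5000 + 129/1000 = 613/2500

P(the email is spam|the filter flags the email) = (581/5000) / (613/2500) = 581/1226

P(the email is spam|the filter flags the email) = 581/1226 ≈ 47.39%


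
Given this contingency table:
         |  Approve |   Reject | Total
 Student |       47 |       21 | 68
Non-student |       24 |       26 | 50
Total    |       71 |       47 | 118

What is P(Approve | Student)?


P(Approve | Student) = 47/(47+21) = 47/68

P(Approve|Student) = 47/68 ≈ 69.12%


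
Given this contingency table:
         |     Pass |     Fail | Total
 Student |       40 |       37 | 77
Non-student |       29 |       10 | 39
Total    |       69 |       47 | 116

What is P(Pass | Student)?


P(Pass | Student) = 40/(40+37) = 40/77

P(Pass|Student) = 40/77 ≈ 51.95%


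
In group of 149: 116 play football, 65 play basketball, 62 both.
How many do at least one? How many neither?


|A∪B| = 116+65-62 = 119
Neither = 149-119 = 30

At least one: 119; Neither: 30


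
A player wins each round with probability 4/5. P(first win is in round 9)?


Geometric: P(X=9) = (1-p)^(k-1)×p = (1/5)^8×4/5 = 4/1953125

P(X=9) = 4/1953125 ≈ 0.00%


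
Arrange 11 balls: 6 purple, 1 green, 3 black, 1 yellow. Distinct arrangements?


11!/(6!×1!×3!×1!) = 9240

9240


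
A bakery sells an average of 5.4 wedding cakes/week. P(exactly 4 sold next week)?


Poisson(λ=5.4): P(X=4) = e^(-λ)×λ^k/k!
= e^(-5.4) × 5.4^4 / 4!
≈ 0.004516580943 × 850.3056 / 24 ≈ 0.160020

P(X=4) ≈ 0.160020 ≈ 16.00%


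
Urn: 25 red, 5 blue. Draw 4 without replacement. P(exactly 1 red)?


Hypergeometric: C(25,1)×C(5,3)/C(30,4)
= 25×10/27405 = 50/5481

P(X=1) = 50/5481 ≈ 0.91%


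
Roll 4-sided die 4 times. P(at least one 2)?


P(no 2)^4 = (3/4)^4 = 81/256
P(≥1) = 1 - 81/256 = 175/256

P = 175/256 ≈ 68.36%


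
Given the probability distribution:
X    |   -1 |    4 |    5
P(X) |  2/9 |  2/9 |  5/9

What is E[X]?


E[X] = Σ x·P(X=x)
= (-1)×(2/9) + (4)×(2/9) + (5)×(5/9)
= 31/9

E[X] = 31/9


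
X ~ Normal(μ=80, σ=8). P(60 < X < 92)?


z₁=(60-80)/8=-2.5, z₂=(92-80)/8=1.5
P = Φ(1.5) - Φ(-2.5) = 0.933193 - 0.006210 = 0.926983 ≈ 0.9270

P(60 < X < 92) ≈ 0.9270


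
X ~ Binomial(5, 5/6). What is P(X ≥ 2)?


P(X ≥ 2) = Σ P(X=i) for i=2..5
P(X=2) = 125/3888
P(X=3) = 625/3888
P(X=4) = 3125/7776
P(X=5) = 3125/7776
Sum = 3875/3888

P(X ≥ 2) = 3875/3888 ≈ 99.67%


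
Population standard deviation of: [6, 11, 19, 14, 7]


Mean = 57/5
  (6-57/5)²=729/25
  (11-57/5)²=4/25
  (19-57/5)²=1444/25
  (14-57/5)²=169/25
  (7-57/5)²=484/25
Σ(x-μ)² = 566/5
σ² = (566/5)/5 = 566/25

σ = √(566/25) ≈ 4.7582


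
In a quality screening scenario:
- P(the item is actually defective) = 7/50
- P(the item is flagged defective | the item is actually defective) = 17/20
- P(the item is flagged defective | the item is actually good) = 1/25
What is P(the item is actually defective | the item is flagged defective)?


Using Bayes' theorem:
P(A|B) = P(B|A)·P(A) / P(B)

P(the item is flagged defective) = 17/20 × 7/50 + 1/25 × 43/50
= 119/1000 + 43/1250 = 767/5000

P(the item is actually defective|the item is flagged defective) = (119/1000) / (767/5000) = 595/767

P(the item is actually defective|the item is flagged defective) = 595/767 ≈ 77.57%


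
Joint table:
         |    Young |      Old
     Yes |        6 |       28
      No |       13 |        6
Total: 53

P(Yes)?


P(Yes) = (6+28)/53 = 34/53

P(Yes) = 34/53 ≈ 64.15%


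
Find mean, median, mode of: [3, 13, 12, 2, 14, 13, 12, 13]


Sorted: [2, 3, 12, 12, 13, 13, 13, 14]
Mean = 82/8 = 41/4
Median = 25/2
Freq: {3: 1, 13: 3, 12: 2, 2: 1, 14: 1}
Mode: [13]

Mean=41/4, Median=25/2, Mode=13


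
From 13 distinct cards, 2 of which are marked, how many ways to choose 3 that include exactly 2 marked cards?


Choose 2 of the 2 marked cards and 1 of the other 11 cards:
C(2,2)×C(11,1) = 1×11 = 11

11


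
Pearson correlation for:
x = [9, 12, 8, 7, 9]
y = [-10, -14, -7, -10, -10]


n=5, Σx=45, Σy=-51, Σxy=-474, Σx²=419, Σy²=545
r = (5×(-474) - 45×(-51))/√((5×419 - 45²)(5×545 - (-51)²))
= -75/√(70×124) = -75/√8680 ≈ -75/93.1665 ≈ -0.8050

r ≈ -0.8050


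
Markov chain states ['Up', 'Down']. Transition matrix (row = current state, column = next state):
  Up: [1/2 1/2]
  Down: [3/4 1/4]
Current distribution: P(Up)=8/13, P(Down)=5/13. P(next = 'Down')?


P(next=Down) = Σᵢ P(now=i)×P(i→Down)
= 8/13×1/2 + 5/13×1/4
= 4/13 + 5/52 = 21/52

P = 21/52 ≈ 0.4038


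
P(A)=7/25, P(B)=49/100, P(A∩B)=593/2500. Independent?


P(A)×P(B) = 343/2500
P(A∩B) = 593/2500
Not equal → NOT independent

No, not independent


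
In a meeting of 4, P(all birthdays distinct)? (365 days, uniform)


P(all different) = Π(365-i)/365 for i=0..3
= (365/365)×(364/365)×...×(362/365)
= 0.983644

P ≈ 0.9836 ≈ 98.36%


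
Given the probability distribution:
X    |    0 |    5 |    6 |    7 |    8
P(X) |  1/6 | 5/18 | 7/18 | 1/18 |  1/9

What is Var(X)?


E[X] = 5
E[X²] = 277/9
Var(X) = E[X²] - (E[X])² = 277/9 - 25 = 52/9

Var(X) = 52/9 ≈ 5.7778


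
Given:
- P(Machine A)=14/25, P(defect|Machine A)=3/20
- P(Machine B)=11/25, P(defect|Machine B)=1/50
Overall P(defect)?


P(B) = Σ P(B|Aᵢ)×P(Aᵢ)
  3/20×14/25 = 21/250
  1/50×11/25 = 11/1250
Sum = 58/625

P(defect) = 58/625 ≈ 9.28%


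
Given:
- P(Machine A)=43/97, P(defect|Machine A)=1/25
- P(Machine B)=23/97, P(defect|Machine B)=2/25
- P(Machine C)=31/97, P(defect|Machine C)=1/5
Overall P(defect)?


P(B) = Σ P(B|Aᵢ)×P(Aᵢ)
  1/25×43/97 = 43/2425
  2/25×23/97 = 46/2425
  1/5×31/97 = 31/485
Sum = 244/2425

P(defect) = 244/2425 ≈ 10.06%


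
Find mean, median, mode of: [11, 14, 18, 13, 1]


Sorted: [1, 11, 13, 14, 18]
Mean = 57/5
Median = 13
Freq: {11: 1, 14: 1, 18: 1, 13: 1, 1: 1}
Mode: No mode

Mean=57/5, Median=13, Mode=No mode


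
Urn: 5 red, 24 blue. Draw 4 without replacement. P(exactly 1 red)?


Hypergeometric: C(5,1)×C(24,3)/C(29,4)
= 5×2024/23751 = 10120/23751

P(X=1) = 10120/23751 ≈ 42.61%


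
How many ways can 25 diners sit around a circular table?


Circular arrangements of 25 distinct objects: fix one position to break rotational symmetry.
(n-1)! = 24! = 620448401733239439360000

620448401733239439360000


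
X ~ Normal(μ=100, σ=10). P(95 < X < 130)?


z₁=(95-100)/10=-0.5, z₂=(130-100)/10=3.0
P = Φ(3.0) - Φ(-0.5) = 0.998650 - 0.308538 = 0.690112 ≈ 0.6901

P(95 < X < 130) ≈ 0.6901


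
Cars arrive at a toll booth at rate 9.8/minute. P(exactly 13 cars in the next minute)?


Poisson(λ=9.8): P(X=13) = e^(-λ)×λ^k/k!
= e^(-9.8) × 9.8^13 / 13!
≈ 5.545159943e-05 × 7.6902238926e+12 / 6227020800 ≈ 0.068481

P(X=13) ≈ 0.068481 ≈ 6.85%


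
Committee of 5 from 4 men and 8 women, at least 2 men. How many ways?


Count by #men:
  2M,3W: C(4,2)×C(8,3)=336
  3M,2W: C(4,3)×C(8,2)=112
  4M,1W: C(4,4)×C(8,1)=8
Total = 456

456


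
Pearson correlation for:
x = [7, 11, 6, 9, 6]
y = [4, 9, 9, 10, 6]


n=5, Σx=39, Σy=38, Σxy=307, Σx²=323, Σy²=314
r = (5×307 - 39×38)/√((5×323 - 39²)(5×314 - 38²))
= 53/√(94×126) = 53/√11844 ≈ 53/108.8301 ≈ 0.4870

r ≈ 0.4870


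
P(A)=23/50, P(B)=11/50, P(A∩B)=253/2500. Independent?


P(A)×P(B) = 253/2500
P(A∩B) = 253/2500
Equal ✓ → Independent

Yes, independent


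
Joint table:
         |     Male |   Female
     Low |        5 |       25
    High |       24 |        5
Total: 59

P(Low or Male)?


P(Low∨Male) = P(Low) + P(Male) - P(Low∧Male)
= (30 + 29 - 5)/59 = 54/59

P = 54/59 ≈ 91.53%


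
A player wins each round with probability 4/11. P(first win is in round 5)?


Geometric: P(X=5) = (1-p)^(k-1)×p = (7/11)^4×4/11 = 9604/161051

P(X=5) = 9604/161051 ≈ 5.96%


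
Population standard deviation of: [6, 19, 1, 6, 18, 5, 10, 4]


Mean = 69/8
  (6-69/8)²=441/64
  (19-69/8)²=6889/64
  (1-69/8)²=3721/64
  (6-69/8)²=441/64
  (18-69/8)²=5625/64
  (5-69/8)²=841/64
  (10-69/8)²=121/64
  (4-69/8)²=1369/64
Σ(x-μ)² = 2431/8
σ² = (2431/8)/8 = 2431/64

σ = √(2431/64) ≈ 6.1631


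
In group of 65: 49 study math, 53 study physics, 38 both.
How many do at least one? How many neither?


|A∪B| = 49+53-38 = 64
Neither = 65-64 = 1

At least one: 64; Neither: 1


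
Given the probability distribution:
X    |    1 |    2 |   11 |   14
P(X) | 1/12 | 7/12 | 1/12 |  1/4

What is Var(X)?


E[X] = 17/3
E[X²] = 123/2
Var(X) = E[X²] - (E[X])² = 123/2 - 289/9 = 529/18

Var(X) = 529/18 ≈ 29.3889
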